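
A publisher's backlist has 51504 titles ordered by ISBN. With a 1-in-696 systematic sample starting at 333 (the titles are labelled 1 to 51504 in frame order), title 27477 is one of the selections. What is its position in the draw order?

k = 696
position = (27477 − 333)/696 + 1 = 27144/696 + 1 = 39 + 1 = 40

40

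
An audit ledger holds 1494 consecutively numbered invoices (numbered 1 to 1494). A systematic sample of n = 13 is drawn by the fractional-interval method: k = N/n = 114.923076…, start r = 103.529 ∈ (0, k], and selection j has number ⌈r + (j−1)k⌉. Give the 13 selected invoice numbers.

104, 219, 334, 449, 564, 679, 794, 908, 1023, 1138, 1253, 1368, 1483

j=1: r + 0k = 103.529 → ⌈·⌉ = 104
j=2: r + 1k = 218.452076… → ⌈·⌉ = 219
j=3: r + 2k = 333.375153… → ⌈·⌉ = 334
j=4: r + 3k = 448.298230… → ⌈·⌉ = 449
j=5: r + 4k = 563.221307… → ⌈·⌉ = 564
j=6: r + 5k = 678.144384… → ⌈·⌉ = 679
j=7: r + 6k = 793.067461… → ⌈·⌉ = 794
j=8: r + 7k = 907.990538… → ⌈·⌉ = 908
j=9: r + 8k = 1022.913615… → ⌈·⌉ = 1023
j=10: r + 9k = 1137.836692… → ⌈·⌉ = 1138
j=11: r + 10k = 1252.759769… → ⌈·⌉ = 1253
j=12: r + 11k = 1367.682846… → ⌈·⌉ = 1368
j=13: r + 12k = 1482.605923… → ⌈·⌉ = 1483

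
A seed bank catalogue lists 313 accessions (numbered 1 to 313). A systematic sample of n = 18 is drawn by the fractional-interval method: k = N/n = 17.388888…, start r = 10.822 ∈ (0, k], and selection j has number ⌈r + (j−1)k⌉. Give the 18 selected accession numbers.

11, 29, 46, 63, 81, 98, 116, 133, 150, 168, 185, 203, 220, 237, 255, 272, 290, 307

j=1: r + 0k = 10.822 → ⌈·⌉ = 11
j=2: r + 1k = 28.210888… → ⌈·⌉ = 29
j=3: r + 2k = 45.599777… → ⌈·⌉ = 46
j=4: r + 3k = 62.988666… → ⌈·⌉ = 63
j=5: r + 4k = 80.377555… → ⌈·⌉ = 81
j=6: r + 5k = 97.766444… → ⌈·⌉ = 98
j=7: r + 6k = 115.155333… → ⌈·⌉ = 116
j=8: r + 7k = 132.544222… → ⌈·⌉ = 133
j=9: r + 8k = 149.933111… → ⌈·⌉ = 150
j=10: r + 9k = 167.322 → ⌈·⌉ = 168
j=11: r + 10k = 184.710888… → ⌈·⌉ = 185
j=12: r + 11k = 202.099777… → ⌈·⌉ = 203
j=13: r + 12k = 219.488666… → ⌈·⌉ = 220
j=14: r + 13k = 236.877555… → ⌈·⌉ = 237
j=15: r + 14k = 254.266444… → ⌈·⌉ = 255
j=16: r + 15k = 271.655333… → ⌈·⌉ = 272
j=17: r + 16k = 289.044222… → ⌈·⌉ = 290
j=18: r + 17k = 306.433111… → ⌈·⌉ = 307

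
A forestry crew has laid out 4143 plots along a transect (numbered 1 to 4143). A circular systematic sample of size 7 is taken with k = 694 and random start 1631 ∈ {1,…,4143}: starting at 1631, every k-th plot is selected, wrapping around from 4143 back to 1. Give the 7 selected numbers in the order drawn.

1631, 2325, 3019, 3713, 264, 958, 1652

Selection 1: 1631
Selection 2: 1631 + 694 = 2325
Selection 3: 2325 + 694 = 3019
Selection 4: 3019 + 694 = 3713
Selection 5: 3713 + 694 = 4407 → 4407 − 4143 = 264
Selection 6: 264 + 694 = 958
Selection 7: 958 + 694 = 1652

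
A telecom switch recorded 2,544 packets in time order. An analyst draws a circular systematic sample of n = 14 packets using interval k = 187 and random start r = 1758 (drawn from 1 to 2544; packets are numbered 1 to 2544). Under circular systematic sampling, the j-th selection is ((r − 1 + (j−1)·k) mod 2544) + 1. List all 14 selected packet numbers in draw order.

Selection 1: 1758
Selection 2: 1758 + 187 = 1945
Selection 3: 1945 + 187 = 2132
Selection 4: 2132 + 187 = 2319
Selection 5: 2319 + 187 = 2506
Selection 6: 2506 + 187 = 2693 → 2693 − 2544 = 149
Selection 7: 149 + 187 = 336
Selection 8: 336 + 187 = 523
Selection 9: 523 + 187 = 710
Selection 10: 710 + 187 = 897
Selection 11: 897 + 187 = 1084
Selection 12: 1084 + 187 = 1271
Selection 13: 1271 + 187 = 1458
Selection 14: 1458 + 187 = 1645

1758, 1945, 2132, 2319, 2506, 149, 336, 523, 710, 897, 1084, 1271, 1458, 1645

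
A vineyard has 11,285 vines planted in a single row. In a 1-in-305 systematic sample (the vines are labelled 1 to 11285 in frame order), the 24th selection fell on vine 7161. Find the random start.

k = 305
r = 7161 − (24−1)×305 = 7161 − 7015 = 146

146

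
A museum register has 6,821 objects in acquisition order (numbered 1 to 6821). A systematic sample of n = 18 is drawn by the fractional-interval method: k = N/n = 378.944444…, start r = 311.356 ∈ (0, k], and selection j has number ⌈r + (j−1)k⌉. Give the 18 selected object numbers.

312, 691, 1070, 1449, 1828, 2207, 2586, 2964, 3343, 3722, 4101, 4480, 4859, 5238, 5617, 5996, 6375, 6754

j=1: r + 0k = 311.356 → ⌈·⌉ = 312
j=2: r + 1k = 690.300444… → ⌈·⌉ = 691
j=3: r + 2k = 1069.244888… → ⌈·⌉ = 1070
j=4: r + 3k = 1448.189333… → ⌈·⌉ = 1449
j=5: r + 4k = 1827.133777… → ⌈·⌉ = 1828
j=6: r + 5k = 2206.078222… → ⌈·⌉ = 2207
j=7: r + 6k = 2585.022666… → ⌈·⌉ = 2586
j=8: r + 7k = 2963.967111… → ⌈·⌉ = 2964
j=9: r + 8k = 3342.911555… → ⌈·⌉ = 3343
j=10: r + 9k = 3721.856 → ⌈·⌉ = 3722
j=11: r + 10k = 4100.800444… → ⌈·⌉ = 4101
j=12: r + 11k = 4479.744888… → ⌈·⌉ = 4480
j=13: r + 12k = 4858.689333… → ⌈·⌉ = 4859
j=14: r + 13k = 5237.633777… → ⌈·⌉ = 5238
j=15: r + 14k = 5616.578222… → ⌈·⌉ = 5617
j=16: r + 15k = 5995.522666… → ⌈·⌉ = 5996
j=17: r + 16k = 6374.467111… → ⌈·⌉ = 6375
j=18: r + 17k = 6753.411555… → ⌈·⌉ = 6754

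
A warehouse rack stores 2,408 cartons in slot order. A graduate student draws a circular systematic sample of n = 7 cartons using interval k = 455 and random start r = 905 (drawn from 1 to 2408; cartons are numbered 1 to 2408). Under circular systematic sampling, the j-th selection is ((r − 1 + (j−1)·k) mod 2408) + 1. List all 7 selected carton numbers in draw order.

905, 1360, 1815, 2270, 317, 772, 1227

Selection 1: 905
Selection 2: 905 + 455 = 1360
Selection 3: 1360 + 455 = 1815
Selection 4: 1815 + 455 = 2270
Selection 5: 2270 + 455 = 2725 → 2725 − 2408 = 317
Selection 6: 317 + 455 = 772
Selection 7: 772 + 455 = 1227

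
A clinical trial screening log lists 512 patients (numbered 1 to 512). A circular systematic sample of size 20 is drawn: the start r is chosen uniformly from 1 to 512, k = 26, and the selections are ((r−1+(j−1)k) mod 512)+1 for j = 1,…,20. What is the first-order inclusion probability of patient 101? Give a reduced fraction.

For each position j, as r ranges over 1…512 the j-th selection hits every patient exactly once, so patient 101 is selected for exactly 20 of the 512 starts.
Inclusion probability = 20/512 = 5/128.

5/128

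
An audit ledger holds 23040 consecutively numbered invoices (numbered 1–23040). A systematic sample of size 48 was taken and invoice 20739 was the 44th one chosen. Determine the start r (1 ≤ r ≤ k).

99

k = 23040/48 = 480
r = 20739 − (44−1)×480 = 20739 − 20640 = 99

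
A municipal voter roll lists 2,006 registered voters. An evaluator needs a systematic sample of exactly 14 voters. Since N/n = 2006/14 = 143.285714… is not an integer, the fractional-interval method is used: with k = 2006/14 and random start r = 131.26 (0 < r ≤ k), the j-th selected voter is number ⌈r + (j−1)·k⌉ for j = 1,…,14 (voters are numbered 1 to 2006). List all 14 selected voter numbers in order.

j=1: r + 0k = 131.26 → ⌈·⌉ = 132
j=2: r + 1k = 274.545714… → ⌈·⌉ = 275
j=3: r + 2k = 417.831428… → ⌈·⌉ = 418
j=4: r + 3k = 561.117142… → ⌈·⌉ = 562
j=5: r + 4k = 704.402857… → ⌈·⌉ = 705
j=6: r + 5k = 847.688571… → ⌈·⌉ = 848
j=7: r + 6k = 990.974285… → ⌈·⌉ = 991
j=8: r + 7k = 1134.26 → ⌈·⌉ = 1135
j=9: r + 8k = 1277.545714… → ⌈·⌉ = 1278
j=10: r + 9k = 1420.831428… → ⌈·⌉ = 1421
j=11: r + 10k = 1564.117142… → ⌈·⌉ = 1565
j=12: r + 11k = 1707.402857… → ⌈·⌉ = 1708
j=13: r + 12k = 1850.688571… → ⌈·⌉ = 1851
j=14: r + 13k = 1993.974285… → ⌈·⌉ = 1994

132, 275, 418, 562, 705, 848, 991, 1135, 1278, 1421, 1565, 1708, 1851, 1994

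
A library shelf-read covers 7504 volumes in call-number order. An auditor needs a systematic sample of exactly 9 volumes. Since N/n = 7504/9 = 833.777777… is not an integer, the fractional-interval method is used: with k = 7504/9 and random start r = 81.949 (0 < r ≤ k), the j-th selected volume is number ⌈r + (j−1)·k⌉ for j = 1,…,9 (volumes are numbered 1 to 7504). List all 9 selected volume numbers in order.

82, 916, 1750, 2584, 3418, 4251, 5085, 5919, 6753

j=1: r + 0k = 81.949 → ⌈·⌉ = 82
j=2: r + 1k = 915.726777… → ⌈·⌉ = 916
j=3: r + 2k = 1749.504555… → ⌈·⌉ = 1750
j=4: r + 3k = 2583.282333… → ⌈·⌉ = 2584
j=5: r + 4k = 3417.060111… → ⌈·⌉ = 3418
j=6: r + 5k = 4250.837888… → ⌈·⌉ = 4251
j=7: r + 6k = 5084.615666… → ⌈·⌉ = 5085
j=8: r + 7k = 5918.393444… → ⌈·⌉ = 5919
j=9: r + 8k = 6752.171222… → ⌈·⌉ = 6753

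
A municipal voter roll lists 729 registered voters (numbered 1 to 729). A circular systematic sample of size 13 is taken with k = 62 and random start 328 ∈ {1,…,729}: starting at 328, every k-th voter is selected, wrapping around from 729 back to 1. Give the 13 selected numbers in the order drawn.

328, 390, 452, 514, 576, 638, 700, 33, 95, 157, 219, 281, 343

Selection 1: 328
Selection 2: 328 + 62 = 390
Selection 3: 390 + 62 = 452
Selection 4: 452 + 62 = 514
Selection 5: 514 + 62 = 576
Selection 6: 576 + 62 = 638
Selection 7: 638 + 62 = 700
Selection 8: 700 + 62 = 762 → 762 − 729 = 33
Selection 9: 33 + 62 = 95
Selection 10: 95 + 62 = 157
Selection 11: 157 + 62 = 219
Selection 12: 219 + 62 = 281
Selection 13: 281 + 62 = 343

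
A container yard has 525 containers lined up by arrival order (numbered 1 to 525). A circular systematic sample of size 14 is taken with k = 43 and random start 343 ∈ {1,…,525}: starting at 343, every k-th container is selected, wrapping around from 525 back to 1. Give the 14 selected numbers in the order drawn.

343, 386, 429, 472, 515, 33, 76, 119, 162, 205, 248, 291, 334, 377

Selection 1: 343
Selection 2: 343 + 43 = 386
Selection 3: 386 + 43 = 429
Selection 4: 429 + 43 = 472
Selection 5: 472 + 43 = 515
Selection 6: 515 + 43 = 558 → 558 − 525 = 33
Selection 7: 33 + 43 = 76
Selection 8: 76 + 43 = 119
Selection 9: 119 + 43 = 162
Selection 10: 162 + 43 = 205
Selection 11: 205 + 43 = 248
Selection 12: 248 + 43 = 291
Selection 13: 291 + 43 = 334
Selection 14: 334 + 43 = 377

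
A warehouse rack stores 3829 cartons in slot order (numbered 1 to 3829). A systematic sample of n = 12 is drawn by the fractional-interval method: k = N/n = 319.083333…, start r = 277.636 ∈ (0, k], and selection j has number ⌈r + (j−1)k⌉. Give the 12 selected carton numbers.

278, 597, 916, 1235, 1554, 1874, 2193, 2512, 2831, 3150, 3469, 3788

j=1: r + 0k = 277.636 → ⌈·⌉ = 278
j=2: r + 1k = 596.719333… → ⌈·⌉ = 597
j=3: r + 2k = 915.802666… → ⌈·⌉ = 916
j=4: r + 3k = 1234.886 → ⌈·⌉ = 1235
j=5: r + 4k = 1553.969333… → ⌈·⌉ = 1554
j=6: r + 5k = 1873.052666… → ⌈·⌉ = 1874
j=7: r + 6k = 2192.136 → ⌈·⌉ = 2193
j=8: r + 7k = 2511.219333… → ⌈·⌉ = 2512
j=9: r + 8k = 2830.302666… → ⌈·⌉ = 2831
j=10: r + 9k = 3149.386 → ⌈·⌉ = 3150
j=11: r + 10k = 3468.469333… → ⌈·⌉ = 3469
j=12: r + 11k = 3787.552666… → ⌈·⌉ = 3788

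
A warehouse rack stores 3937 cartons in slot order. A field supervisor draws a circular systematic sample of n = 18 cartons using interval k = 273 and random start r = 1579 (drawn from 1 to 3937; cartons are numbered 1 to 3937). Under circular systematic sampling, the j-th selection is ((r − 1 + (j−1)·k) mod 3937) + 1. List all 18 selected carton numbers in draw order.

1579, 1852, 2125, 2398, 2671, 2944, 3217, 3490, 3763, 99, 372, 645, 918, 1191, 1464, 1737, 2010, 2283

Selection 1: 1579
Selection 2: 1579 + 273 = 1852
Selection 3: 1852 + 273 = 2125
Selection 4: 2125 + 273 = 2398
Selection 5: 2398 + 273 = 2671
Selection 6: 2671 + 273 = 2944
Selection 7: 2944 + 273 = 3217
Selection 8: 3217 + 273 = 3490
Selection 9: 3490 + 273 = 3763
Selection 10: 3763 + 273 = 4036 → 4036 − 3937 = 99
Selection 11: 99 + 273 = 372
Selection 12: 372 + 273 = 645
Selection 13: 645 + 273 = 918
Selection 14: 918 + 273 = 1191
Selection 15: 1191 + 273 = 1464
Selection 16: 1464 + 273 = 1737
Selection 17: 1737 + 273 = 2010
Selection 18: 2010 + 273 = 2283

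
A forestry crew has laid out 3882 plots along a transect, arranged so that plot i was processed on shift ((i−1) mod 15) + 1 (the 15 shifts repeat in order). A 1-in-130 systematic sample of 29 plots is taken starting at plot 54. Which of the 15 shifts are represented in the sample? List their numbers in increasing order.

Consecutive selections differ by k = 130, so their shift numbers differ by 130 mod 15 = 10.
gcd(130, 15) = 5, so the sample visits 15/5 = 3 distinct residues mod 15.
Start 54 is shift 9; the shifts hit are 4, 9, 14.

4, 9, 14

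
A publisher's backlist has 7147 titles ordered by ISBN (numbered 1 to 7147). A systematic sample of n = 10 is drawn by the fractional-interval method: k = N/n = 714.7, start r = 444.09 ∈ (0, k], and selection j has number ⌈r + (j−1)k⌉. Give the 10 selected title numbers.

445, 1159, 1874, 2589, 3303, 4018, 4733, 5447, 6162, 6877

j=1: r + 0k = 444.09 → ⌈·⌉ = 445
j=2: r + 1k = 1158.79 → ⌈·⌉ = 1159
j=3: r + 2k = 1873.49 → ⌈·⌉ = 1874
j=4: r + 3k = 2588.19 → ⌈·⌉ = 2589
j=5: r + 4k = 3302.89 → ⌈·⌉ = 3303
j=6: r + 5k = 4017.59 → ⌈·⌉ = 4018
j=7: r + 6k = 4732.29 → ⌈·⌉ = 4733
j=8: r + 7k = 5446.99 → ⌈·⌉ = 5447
j=9: r + 8k = 6161.69 → ⌈·⌉ = 6162
j=10: r + 9k = 6876.39 → ⌈·⌉ = 6877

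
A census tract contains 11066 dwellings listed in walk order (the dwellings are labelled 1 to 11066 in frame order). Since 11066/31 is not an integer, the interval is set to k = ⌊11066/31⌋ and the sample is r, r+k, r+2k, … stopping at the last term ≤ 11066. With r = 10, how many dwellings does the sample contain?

32

k = ⌊11066/31⌋ = 356
Achieved size = ⌊(11066 − 10)/356⌋ + 1 = ⌊11056/356⌋ + 1 = 31 + 1 = 32
(last selection: 10 + 31×356 = 11046 ≤ 11066; next would be 11402 > 11066)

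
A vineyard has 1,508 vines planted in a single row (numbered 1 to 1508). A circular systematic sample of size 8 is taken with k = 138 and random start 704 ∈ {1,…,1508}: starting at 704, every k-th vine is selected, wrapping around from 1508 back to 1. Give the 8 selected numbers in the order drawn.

704, 842, 980, 1118, 1256, 1394, 24, 162

Selection 1: 704
Selection 2: 704 + 138 = 842
Selection 3: 842 + 138 = 980
Selection 4: 980 + 138 = 1118
Selection 5: 1118 + 138 = 1256
Selection 6: 1256 + 138 = 1394
Selection 7: 1394 + 138 = 1532 → 1532 − 1508 = 24
Selection 8: 24 + 138 = 162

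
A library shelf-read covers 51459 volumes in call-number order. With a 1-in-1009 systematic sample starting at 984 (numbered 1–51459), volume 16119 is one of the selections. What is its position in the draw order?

16

k = 1009
position = (16119 − 984)/1009 + 1 = 15135/1009 + 1 = 15 + 1 = 16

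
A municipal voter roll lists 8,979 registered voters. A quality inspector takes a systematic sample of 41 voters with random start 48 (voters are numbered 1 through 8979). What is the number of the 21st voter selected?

k = 8979/41 = 219
21st selection = r + (21−1)·k = 48 + 20×219 = 48 + 4380 = 4428

4428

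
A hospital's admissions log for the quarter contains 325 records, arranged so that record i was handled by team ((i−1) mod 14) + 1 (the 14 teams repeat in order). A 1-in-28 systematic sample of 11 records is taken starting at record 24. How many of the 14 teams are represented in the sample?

Consecutive selections differ by k = 28, so their team numbers differ by 28 mod 14 = 0.
gcd(28, 14) = 14, so the sample visits 14/14 = 1 distinct residues mod 14.
Start 24 is team 10; the teams hit are 10.

1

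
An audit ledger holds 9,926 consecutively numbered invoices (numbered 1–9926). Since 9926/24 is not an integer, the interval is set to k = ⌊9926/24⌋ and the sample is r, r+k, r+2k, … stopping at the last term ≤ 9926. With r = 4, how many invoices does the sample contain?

k = ⌊9926/24⌋ = 413
Achieved size = ⌊(9926 − 4)/413⌋ + 1 = ⌊9922/413⌋ + 1 = 24 + 1 = 25
(last selection: 4 + 24×413 = 9916 ≤ 9926; next would be 10329 > 9926)

25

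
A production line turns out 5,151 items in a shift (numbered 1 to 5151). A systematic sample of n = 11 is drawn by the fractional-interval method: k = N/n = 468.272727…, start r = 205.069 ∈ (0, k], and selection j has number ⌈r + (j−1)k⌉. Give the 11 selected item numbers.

j=1: r + 0k = 205.069 → ⌈·⌉ = 206
j=2: r + 1k = 673.341727… → ⌈·⌉ = 674
j=3: r + 2k = 1141.614454… → ⌈·⌉ = 1142
j=4: r + 3k = 1609.887181… → ⌈·⌉ = 1610
j=5: r + 4k = 2078.159909… → ⌈·⌉ = 2079
j=6: r + 5k = 2546.432636… → ⌈·⌉ = 2547
j=7: r + 6k = 3014.705363… → ⌈·⌉ = 3015
j=8: r + 7k = 3482.978090… → ⌈·⌉ = 3483
j=9: r + 8k = 3951.250818… → ⌈·⌉ = 3952
j=10: r + 9k = 4419.523545… → ⌈·⌉ = 4420
j=11: r + 10k = 4887.796272… → ⌈·⌉ = 4888

206, 674, 1142, 1610, 2079, 2547, 3015, 3483, 3952, 4420, 4888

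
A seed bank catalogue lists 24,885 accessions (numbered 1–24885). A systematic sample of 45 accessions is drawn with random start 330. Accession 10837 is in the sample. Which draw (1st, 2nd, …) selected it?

k = 24885/45 = 553
position = (10837 − 330)/553 + 1 = 10507/553 + 1 = 19 + 1 = 20

20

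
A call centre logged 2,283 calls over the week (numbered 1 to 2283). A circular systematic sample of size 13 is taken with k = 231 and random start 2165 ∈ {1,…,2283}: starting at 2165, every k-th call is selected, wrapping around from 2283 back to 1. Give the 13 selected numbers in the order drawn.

Selection 1: 2165
Selection 2: 2165 + 231 = 2396 → 2396 − 2283 = 113
Selection 3: 113 + 231 = 344
Selection 4: 344 + 231 = 575
Selection 5: 575 + 231 = 806
Selection 6: 806 + 231 = 1037
Selection 7: 1037 + 231 = 1268
Selection 8: 1268 + 231 = 1499
Selection 9: 1499 + 231 = 1730
Selection 10: 1730 + 231 = 1961
Selection 11: 1961 + 231 = 2192
Selection 12: 2192 + 231 = 2423 → 2423 − 2283 = 140
Selection 13: 140 + 231 = 371

2165, 113, 344, 575, 806, 1037, 1268, 1499, 1730, 1961, 2192, 140, 371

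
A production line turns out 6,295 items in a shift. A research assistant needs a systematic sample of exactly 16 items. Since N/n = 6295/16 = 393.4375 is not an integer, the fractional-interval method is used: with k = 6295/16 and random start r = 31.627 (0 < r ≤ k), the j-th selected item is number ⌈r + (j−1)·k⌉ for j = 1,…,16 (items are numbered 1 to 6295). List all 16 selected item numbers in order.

j=1: r + 0k = 31.627 → ⌈·⌉ = 32
j=2: r + 1k = 425.0645 → ⌈·⌉ = 426
j=3: r + 2k = 818.502 → ⌈·⌉ = 819
j=4: r + 3k = 1211.9395 → ⌈·⌉ = 1212
j=5: r + 4k = 1605.377 → ⌈·⌉ = 1606
j=6: r + 5k = 1998.8145 → ⌈·⌉ = 1999
j=7: r + 6k = 2392.252 → ⌈·⌉ = 2393
j=8: r + 7k = 2785.6895 → ⌈·⌉ = 2786
j=9: r + 8k = 3179.127 → ⌈·⌉ = 3180
j=10: r + 9k = 3572.5645 → ⌈·⌉ = 3573
j=11: r + 10k = 3966.002 → ⌈·⌉ = 3967
j=12: r + 11k = 4359.4395 → ⌈·⌉ = 4360
j=13: r + 12k = 4752.877 → ⌈·⌉ = 4753
j=14: r + 13k = 5146.3145 → ⌈·⌉ = 5147
j=15: r + 14k = 5539.752 → ⌈·⌉ = 5540
j=16: r + 15k = 5933.1895 → ⌈·⌉ = 5934

32, 426, 819, 1212, 1606, 1999, 2393, 2786, 3180, 3573, 3967, 4360, 4753, 5147, 5540, 5934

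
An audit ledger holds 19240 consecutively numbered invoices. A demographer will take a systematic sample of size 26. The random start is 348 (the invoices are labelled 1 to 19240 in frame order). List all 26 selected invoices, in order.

k = N/n = 19240/26 = 740
invoice 1: 348
invoice 2: 348 + 740 = 1088
invoice 3: 1088 + 740 = 1828
invoice 4: 1828 + 740 = 2568
invoice 5: 2568 + 740 = 3308
invoice 6: 3308 + 740 = 4048
invoice 7: 4048 + 740 = 4788
invoice 8: 4788 + 740 = 5528
invoice 9: 5528 + 740 = 6268
invoice 10: 6268 + 740 = 7008
invoice 11: 7008 + 740 = 7748
invoice 12: 7748 + 740 = 8488
invoice 13: 8488 + 740 = 9228
invoice 14: 9228 + 740 = 9968
invoice 15: 9968 + 740 = 10708
invoice 16: 10708 + 740 = 11448
invoice 17: 11448 + 740 = 12188
invoice 18: 12188 + 740 = 12928
invoice 19: 12928 + 740 = 13668
invoice 20: 13668 + 740 = 14408
invoice 21: 14408 + 740 = 15148
invoice 22: 15148 + 740 = 15888
invoice 23: 15888 + 740 = 16628
invoice 24: 16628 + 740 = 17368
invoice 25: 17368 + 740 = 18108
invoice 26: 18108 + 740 = 18848

348, 1088, 1828, 2568, 3308, 4048, 4788, 5528, 6268, 7008, 7748, 8488, 9228, 9968, 10708, 11448, 12188, 12928, 13668, 14408, 15148, 15888, 16628, 17368, 18108, 18848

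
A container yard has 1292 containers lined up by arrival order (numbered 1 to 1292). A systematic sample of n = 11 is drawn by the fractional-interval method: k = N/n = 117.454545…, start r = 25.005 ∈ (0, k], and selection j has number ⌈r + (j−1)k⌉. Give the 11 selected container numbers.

26, 143, 260, 378, 495, 613, 730, 848, 965, 1083, 1200

j=1: r + 0k = 25.005 → ⌈·⌉ = 26
j=2: r + 1k = 142.459545… → ⌈·⌉ = 143
j=3: r + 2k = 259.914090… → ⌈·⌉ = 260
j=4: r + 3k = 377.368636… → ⌈·⌉ = 378
j=5: r + 4k = 494.823181… → ⌈·⌉ = 495
j=6: r + 5k = 612.277727… → ⌈·⌉ = 613
j=7: r + 6k = 729.732272… → ⌈·⌉ = 730
j=8: r + 7k = 847.186818… → ⌈·⌉ = 848
j=9: r + 8k = 964.641363… → ⌈·⌉ = 965
j=10: r + 9k = 1082.095909… → ⌈·⌉ = 1083
j=11: r + 10k = 1199.550454… → ⌈·⌉ = 1200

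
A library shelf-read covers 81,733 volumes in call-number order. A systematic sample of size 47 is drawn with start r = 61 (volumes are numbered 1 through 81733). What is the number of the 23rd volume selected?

k = 81733/47 = 1739
23rd selection = r + (23−1)·k = 61 + 22×1739 = 61 + 38258 = 38319

38319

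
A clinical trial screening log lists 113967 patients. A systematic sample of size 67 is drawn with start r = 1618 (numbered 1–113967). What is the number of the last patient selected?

113884

k = 113967/67 = 1701
67th selection = r + (67−1)·k = 1618 + 66×1701 = 1618 + 112266 = 113884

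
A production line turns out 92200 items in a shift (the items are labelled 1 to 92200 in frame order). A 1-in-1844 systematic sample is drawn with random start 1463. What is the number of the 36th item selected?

k = 1844
36th selection = r + (36−1)·k = 1463 + 35×1844 = 1463 + 64540 = 66003

66003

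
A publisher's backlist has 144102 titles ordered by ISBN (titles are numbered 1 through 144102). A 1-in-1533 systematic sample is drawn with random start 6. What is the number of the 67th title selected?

k = 1533
67th selection = r + (67−1)·k = 6 + 66×1533 = 6 + 101178 = 101184

101184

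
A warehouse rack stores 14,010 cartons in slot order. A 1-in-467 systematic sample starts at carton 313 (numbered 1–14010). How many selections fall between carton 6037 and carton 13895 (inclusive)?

k = 467
First selection ≥ 6037: 313 + ⌈(6037−313)/467⌉·467 = 313 + 13×467 = 6384
Last selection ≤ 13895: 313 + ⌊(13895−313)/467⌋·467 = 313 + 29×467 = 13856
Count = 29 − 13 + 1 = 17

17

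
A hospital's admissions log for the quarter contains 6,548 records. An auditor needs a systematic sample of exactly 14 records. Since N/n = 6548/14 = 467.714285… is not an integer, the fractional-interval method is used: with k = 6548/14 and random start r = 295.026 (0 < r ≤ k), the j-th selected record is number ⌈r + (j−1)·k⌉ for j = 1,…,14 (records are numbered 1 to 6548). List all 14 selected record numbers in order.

296, 763, 1231, 1699, 2166, 2634, 3102, 3570, 4037, 4505, 4973, 5440, 5908, 6376

j=1: r + 0k = 295.026 → ⌈·⌉ = 296
j=2: r + 1k = 762.740285… → ⌈·⌉ = 763
j=3: r + 2k = 1230.454571… → ⌈·⌉ = 1231
j=4: r + 3k = 1698.168857… → ⌈·⌉ = 1699
j=5: r + 4k = 2165.883142… → ⌈·⌉ = 2166
j=6: r + 5k = 2633.597428… → ⌈·⌉ = 2634
j=7: r + 6k = 3101.311714… → ⌈·⌉ = 3102
j=8: r + 7k = 3569.026 → ⌈·⌉ = 3570
j=9: r + 8k = 4036.740285… → ⌈·⌉ = 4037
j=10: r + 9k = 4504.454571… → ⌈·⌉ = 4505
j=11: r + 10k = 4972.168857… → ⌈·⌉ = 4973
j=12: r + 11k = 5439.883142… → ⌈·⌉ = 5440
j=13: r + 12k = 5907.597428… → ⌈·⌉ = 5908
j=14: r + 13k = 6375.311714… → ⌈·⌉ = 6376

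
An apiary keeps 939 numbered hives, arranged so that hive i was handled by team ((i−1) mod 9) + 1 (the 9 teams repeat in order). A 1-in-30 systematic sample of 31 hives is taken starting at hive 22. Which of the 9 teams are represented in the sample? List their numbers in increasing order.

1, 4, 7

Consecutive selections differ by k = 30, so their team numbers differ by 30 mod 9 = 3.
gcd(30, 9) = 3, so the sample visits 9/3 = 3 distinct residues mod 9.
Start 22 is team 4; the teams hit are 1, 4, 7.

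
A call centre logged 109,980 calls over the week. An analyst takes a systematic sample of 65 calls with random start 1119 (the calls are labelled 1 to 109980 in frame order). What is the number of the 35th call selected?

k = 109980/65 = 1692
35th selection = r + (35−1)·k = 1119 + 34×1692 = 1119 + 57528 = 58647

58647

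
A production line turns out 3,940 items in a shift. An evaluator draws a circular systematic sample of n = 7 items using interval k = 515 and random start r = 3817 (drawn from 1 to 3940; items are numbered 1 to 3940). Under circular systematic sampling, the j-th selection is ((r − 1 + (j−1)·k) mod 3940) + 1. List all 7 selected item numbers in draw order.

3817, 392, 907, 1422, 1937, 2452, 2967

Selection 1: 3817
Selection 2: 3817 + 515 = 4332 → 4332 − 3940 = 392
Selection 3: 392 + 515 = 907
Selection 4: 907 + 515 = 1422
Selection 5: 1422 + 515 = 1937
Selection 6: 1937 + 515 = 2452
Selection 7: 2452 + 515 = 2967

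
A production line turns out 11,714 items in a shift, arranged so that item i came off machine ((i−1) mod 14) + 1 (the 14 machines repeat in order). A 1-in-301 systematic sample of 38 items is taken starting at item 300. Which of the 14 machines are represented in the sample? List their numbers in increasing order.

Consecutive selections differ by k = 301, so their machine numbers differ by 301 mod 14 = 7.
gcd(301, 14) = 7, so the sample visits 14/7 = 2 distinct residues mod 14.
Start 300 is machine 6; the machines hit are 6, 13.

6, 13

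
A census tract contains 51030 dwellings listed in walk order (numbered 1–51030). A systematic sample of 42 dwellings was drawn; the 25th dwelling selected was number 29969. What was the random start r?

k = 51030/42 = 1215
r = 29969 − (25−1)×1215 = 29969 − 29160 = 809

809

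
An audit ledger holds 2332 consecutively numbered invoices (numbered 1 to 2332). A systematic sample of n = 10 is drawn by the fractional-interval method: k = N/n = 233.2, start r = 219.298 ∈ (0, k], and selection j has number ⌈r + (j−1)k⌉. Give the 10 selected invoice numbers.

j=1: r + 0k = 219.298 → ⌈·⌉ = 220
j=2: r + 1k = 452.498 → ⌈·⌉ = 453
j=3: r + 2k = 685.698 → ⌈·⌉ = 686
j=4: r + 3k = 918.898 → ⌈·⌉ = 919
j=5: r + 4k = 1152.098 → ⌈·⌉ = 1153
j=6: r + 5k = 1385.298 → ⌈·⌉ = 1386
j=7: r + 6k = 1618.498 → ⌈·⌉ = 1619
j=8: r + 7k = 1851.698 → ⌈·⌉ = 1852
j=9: r + 8k = 2084.898 → ⌈·⌉ = 2085
j=10: r + 9k = 2318.098 → ⌈·⌉ = 2319

220, 453, 686, 919, 1153, 1386, 1619, 1852, 2085, 2319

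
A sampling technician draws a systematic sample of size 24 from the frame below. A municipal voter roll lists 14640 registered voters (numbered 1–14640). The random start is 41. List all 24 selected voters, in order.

k = N/n = 14640/24 = 610
voter 1: 41
voter 2: 41 + 610 = 651
voter 3: 651 + 610 = 1261
voter 4: 1261 + 610 = 1871
voter 5: 1871 + 610 = 2481
voter 6: 2481 + 610 = 3091
voter 7: 3091 + 610 = 3701
voter 8: 3701 + 610 = 4311
voter 9: 4311 + 610 = 4921
voter 10: 4921 + 610 = 5531
voter 11: 5531 + 610 = 6141
voter 12: 6141 + 610 = 6751
voter 13: 6751 + 610 = 7361
voter 14: 7361 + 610 = 7971
voter 15: 7971 + 610 = 8581
voter 16: 8581 + 610 = 9191
voter 17: 9191 + 610 = 9801
voter 18: 9801 + 610 = 10411
voter 19: 10411 + 610 = 11021
voter 20: 11021 + 610 = 11631
voter 21: 11631 + 610 = 12241
voter 22: 12241 + 610 = 12851
voter 23: 12851 + 610 = 13461
voter 24: 13461 + 610 = 14071

41, 651, 1261, 1871, 2481, 3091, 3701, 4311, 4921, 5531, 6141, 6751, 7361, 7971, 8581, 9191, 9801, 10411, 11021, 11631, 12241, 12851, 13461, 14071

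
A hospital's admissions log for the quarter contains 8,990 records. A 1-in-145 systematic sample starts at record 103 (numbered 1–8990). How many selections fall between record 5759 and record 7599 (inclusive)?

k = 145
First selection ≥ 5759: 103 + ⌈(5759−103)/145⌉·145 = 103 + 40×145 = 5903
Last selection ≤ 7599: 103 + ⌊(7599−103)/145⌋·145 = 103 + 51×145 = 7498
Count = 51 − 40 + 1 = 12

12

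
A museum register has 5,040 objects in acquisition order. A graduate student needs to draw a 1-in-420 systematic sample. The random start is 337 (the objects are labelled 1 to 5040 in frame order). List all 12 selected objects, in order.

object 1: 337
object 2: 337 + 420 = 757
object 3: 757 + 420 = 1177
object 4: 1177 + 420 = 1597
object 5: 1597 + 420 = 2017
object 6: 2017 + 420 = 2437
object 7: 2437 + 420 = 2857
object 8: 2857 + 420 = 3277
object 9: 3277 + 420 = 3697
object 10: 3697 + 420 = 4117
object 11: 4117 + 420 = 4537
object 12: 4537 + 420 = 4957

337, 757, 1177, 1597, 2017, 2437, 2857, 3277, 3697, 4117, 4537, 4957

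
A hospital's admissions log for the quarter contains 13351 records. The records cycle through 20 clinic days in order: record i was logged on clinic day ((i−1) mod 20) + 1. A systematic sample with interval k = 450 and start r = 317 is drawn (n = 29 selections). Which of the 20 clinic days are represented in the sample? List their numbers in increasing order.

7, 17

Consecutive selections differ by k = 450, so their clinic day numbers differ by 450 mod 20 = 10.
gcd(450, 20) = 10, so the sample visits 20/10 = 2 distinct residues mod 20.
Start 317 is clinic day 17; the clinic days hit are 7, 17.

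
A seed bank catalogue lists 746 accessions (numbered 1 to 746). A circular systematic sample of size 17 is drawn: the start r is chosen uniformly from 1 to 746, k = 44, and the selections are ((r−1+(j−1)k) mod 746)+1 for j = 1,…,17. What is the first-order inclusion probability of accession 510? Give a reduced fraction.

17/746

For each position j, as r ranges over 1…746 the j-th selection hits every accession exactly once, so accession 510 is selected for exactly 17 of the 746 starts.
Inclusion probability = 17/746.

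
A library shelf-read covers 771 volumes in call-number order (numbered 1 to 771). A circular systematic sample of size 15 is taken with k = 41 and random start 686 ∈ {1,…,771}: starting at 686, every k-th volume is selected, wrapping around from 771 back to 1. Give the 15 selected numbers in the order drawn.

Selection 1: 686
Selection 2: 686 + 41 = 727
Selection 3: 727 + 41 = 768
Selection 4: 768 + 41 = 809 → 809 − 771 = 38
Selection 5: 38 + 41 = 79
Selection 6: 79 + 41 = 120
Selection 7: 120 + 41 = 161
Selection 8: 161 + 41 = 202
Selection 9: 202 + 41 = 243
Selection 10: 243 + 41 = 284
Selection 11: 284 + 41 = 325
Selection 12: 325 + 41 = 366
Selection 13: 366 + 41 = 407
Selection 14: 407 + 41 = 448
Selection 15: 448 + 41 = 489

686, 727, 768, 38, 79, 120, 161, 202, 243, 284, 325, 366, 407, 448, 489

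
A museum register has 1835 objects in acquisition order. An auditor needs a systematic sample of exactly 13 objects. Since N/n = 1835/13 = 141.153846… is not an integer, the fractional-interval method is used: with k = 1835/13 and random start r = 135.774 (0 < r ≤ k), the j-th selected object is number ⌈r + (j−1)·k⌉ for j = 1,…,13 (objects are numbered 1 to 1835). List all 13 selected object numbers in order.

136, 277, 419, 560, 701, 842, 983, 1124, 1266, 1407, 1548, 1689, 1830

j=1: r + 0k = 135.774 → ⌈·⌉ = 136
j=2: r + 1k = 276.927846… → ⌈·⌉ = 277
j=3: r + 2k = 418.081692… → ⌈·⌉ = 419
j=4: r + 3k = 559.235538… → ⌈·⌉ = 560
j=5: r + 4k = 700.389384… → ⌈·⌉ = 701
j=6: r + 5k = 841.543230… → ⌈·⌉ = 842
j=7: r + 6k = 982.697076… → ⌈·⌉ = 983
j=8: r + 7k = 1123.850923… → ⌈·⌉ = 1124
j=9: r + 8k = 1265.004769… → ⌈·⌉ = 1266
j=10: r + 9k = 1406.158615… → ⌈·⌉ = 1407
j=11: r + 10k = 1547.312461… → ⌈·⌉ = 1548
j=12: r + 11k = 1688.466307… → ⌈·⌉ = 1689
j=13: r + 12k = 1829.620153… → ⌈·⌉ = 1830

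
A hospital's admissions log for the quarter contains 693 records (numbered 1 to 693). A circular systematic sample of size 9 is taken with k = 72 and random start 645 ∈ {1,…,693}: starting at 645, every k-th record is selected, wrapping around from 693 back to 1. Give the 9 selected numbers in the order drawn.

Selection 1: 645
Selection 2: 645 + 72 = 717 → 717 − 693 = 24
Selection 3: 24 + 72 = 96
Selection 4: 96 + 72 = 168
Selection 5: 168 + 72 = 240
Selection 6: 240 + 72 = 312
Selection 7: 312 + 72 = 384
Selection 8: 384 + 72 = 456
Selection 9: 456 + 72 = 528

645, 24, 96, 168, 240, 312, 384, 456, 528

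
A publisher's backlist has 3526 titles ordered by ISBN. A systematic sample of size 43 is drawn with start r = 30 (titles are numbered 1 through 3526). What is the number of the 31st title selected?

k = 3526/43 = 82
31st selection = r + (31−1)·k = 30 + 30×82 = 30 + 2460 = 2490

2490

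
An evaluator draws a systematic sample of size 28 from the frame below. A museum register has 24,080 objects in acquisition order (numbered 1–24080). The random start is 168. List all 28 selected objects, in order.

k = N/n = 24080/28 = 860
object 1: 168
object 2: 168 + 860 = 1028
object 3: 1028 + 860 = 1888
object 4: 1888 + 860 = 2748
object 5: 2748 + 860 = 3608
object 6: 3608 + 860 = 4468
object 7: 4468 + 860 = 5328
object 8: 5328 + 860 = 6188
object 9: 6188 + 860 = 7048
object 10: 7048 + 860 = 7908
object 11: 7908 + 860 = 8768
object 12: 8768 + 860 = 9628
object 13: 9628 + 860 = 10488
object 14: 10488 + 860 = 11348
object 15: 11348 + 860 = 12208
object 16: 12208 + 860 = 13068
object 17: 13068 + 860 = 13928
object 18: 13928 + 860 = 14788
object 19: 14788 + 860 = 15648
object 20: 15648 + 860 = 16508
object 21: 16508 + 860 = 17368
object 22: 17368 + 860 = 18228
object 23: 18228 + 860 = 19088
object 24: 19088 + 860 = 19948
object 25: 19948 + 860 = 20808
object 26: 20808 + 860 = 21668
object 27: 21668 + 860 = 22528
object 28: 22528 + 860 = 23388

168, 1028, 1888, 2748, 3608, 4468, 5328, 6188, 7048, 7908, 8768, 9628, 10488, 11348, 12208, 13068, 13928, 14788, 15648, 16508, 17368, 18228, 19088, 19948, 20808, 21668, 22528, 23388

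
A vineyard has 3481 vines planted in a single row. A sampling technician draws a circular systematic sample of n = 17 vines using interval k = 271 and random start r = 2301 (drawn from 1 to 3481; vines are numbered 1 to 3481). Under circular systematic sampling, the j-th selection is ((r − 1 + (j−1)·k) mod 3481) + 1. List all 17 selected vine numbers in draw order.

Selection 1: 2301
Selection 2: 2301 + 271 = 2572
Selection 3: 2572 + 271 = 2843
Selection 4: 2843 + 271 = 3114
Selection 5: 3114 + 271 = 3385
Selection 6: 3385 + 271 = 3656 → 3656 − 3481 = 175
Selection 7: 175 + 271 = 446
Selection 8: 446 + 271 = 717
Selection 9: 717 + 271 = 988
Selection 10: 988 + 271 = 1259
Selection 11: 1259 + 271 = 1530
Selection 12: 1530 + 271 = 1801
Selection 13: 1801 + 271 = 2072
Selection 14: 2072 + 271 = 2343
Selection 15: 2343 + 271 = 2614
Selection 16: 2614 + 271 = 2885
Selection 17: 2885 + 271 = 3156

2301, 2572, 2843, 3114, 3385, 175, 446, 717, 988, 1259, 1530, 1801, 2072, 2343, 2614, 2885, 3156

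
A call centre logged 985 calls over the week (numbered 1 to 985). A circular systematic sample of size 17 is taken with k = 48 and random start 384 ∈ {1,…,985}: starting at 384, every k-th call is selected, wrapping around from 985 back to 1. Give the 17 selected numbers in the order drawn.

384, 432, 480, 528, 576, 624, 672, 720, 768, 816, 864, 912, 960, 23, 71, 119, 167

Selection 1: 384
Selection 2: 384 + 48 = 432
Selection 3: 432 + 48 = 480
Selection 4: 480 + 48 = 528
Selection 5: 528 + 48 = 576
Selection 6: 576 + 48 = 624
Selection 7: 624 + 48 = 672
Selection 8: 672 + 48 = 720
Selection 9: 720 + 48 = 768
Selection 10: 768 + 48 = 816
Selection 11: 816 + 48 = 864
Selection 12: 864 + 48 = 912
Selection 13: 912 + 48 = 960
Selection 14: 960 + 48 = 1008 → 1008 − 985 = 23
Selection 15: 23 + 48 = 71
Selection 16: 71 + 48 = 119
Selection 17: 119 + 48 = 167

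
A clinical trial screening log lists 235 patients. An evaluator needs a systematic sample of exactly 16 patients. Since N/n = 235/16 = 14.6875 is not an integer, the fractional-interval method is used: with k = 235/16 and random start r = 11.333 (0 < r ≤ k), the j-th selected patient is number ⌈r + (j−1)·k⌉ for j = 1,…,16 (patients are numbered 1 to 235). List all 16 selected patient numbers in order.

j=1: r + 0k = 11.333 → ⌈·⌉ = 12
j=2: r + 1k = 26.0205 → ⌈·⌉ = 27
j=3: r + 2k = 40.708 → ⌈·⌉ = 41
j=4: r + 3k = 55.3955 → ⌈·⌉ = 56
j=5: r + 4k = 70.083 → ⌈·⌉ = 71
j=6: r + 5k = 84.7705 → ⌈·⌉ = 85
j=7: r + 6k = 99.458 → ⌈·⌉ = 100
j=8: r + 7k = 114.1455 → ⌈·⌉ = 115
j=9: r + 8k = 128.833 → ⌈·⌉ = 129
j=10: r + 9k = 143.5205 → ⌈·⌉ = 144
j=11: r + 10k = 158.208 → ⌈·⌉ = 159
j=12: r + 11k = 172.8955 → ⌈·⌉ = 173
j=13: r + 12k = 187.583 → ⌈·⌉ = 188
j=14: r + 13k = 202.2705 → ⌈·⌉ = 203
j=15: r + 14k = 216.958 → ⌈·⌉ = 217
j=16: r + 15k = 231.6455 → ⌈·⌉ = 232

12, 27, 41, 56, 71, 85, 100, 115, 129, 144, 159, 173, 188, 203, 217, 232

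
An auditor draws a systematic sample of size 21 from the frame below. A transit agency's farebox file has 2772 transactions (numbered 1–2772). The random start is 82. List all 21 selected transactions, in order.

82, 214, 346, 478, 610, 742, 874, 1006, 1138, 1270, 1402, 1534, 1666, 1798, 1930, 2062, 2194, 2326, 2458, 2590, 2722

k = N/n = 2772/21 = 132
transaction 1: 82
transaction 2: 82 + 132 = 214
transaction 3: 214 + 132 = 346
transaction 4: 346 + 132 = 478
transaction 5: 478 + 132 = 610
transaction 6: 610 + 132 = 742
transaction 7: 742 + 132 = 874
transaction 8: 874 + 132 = 1006
transaction 9: 1006 + 132 = 1138
transaction 10: 1138 + 132 = 1270
transaction 11: 1270 + 132 = 1402
transaction 12: 1402 + 132 = 1534
transaction 13: 1534 + 132 = 1666
transaction 14: 1666 + 132 = 1798
transaction 15: 1798 + 132 = 1930
transaction 16: 1930 + 132 = 2062
transaction 17: 2062 + 132 = 2194
transaction 18: 2194 + 132 = 2326
transaction 19: 2326 + 132 = 2458
transaction 20: 2458 + 132 = 2590
transaction 21: 2590 + 132 = 2722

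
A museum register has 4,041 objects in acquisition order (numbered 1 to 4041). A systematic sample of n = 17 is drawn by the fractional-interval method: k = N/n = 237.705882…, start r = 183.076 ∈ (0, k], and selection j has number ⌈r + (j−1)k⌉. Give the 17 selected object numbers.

184, 421, 659, 897, 1134, 1372, 1610, 1848, 2085, 2323, 2561, 2798, 3036, 3274, 3511, 3749, 3987

j=1: r + 0k = 183.076 → ⌈·⌉ = 184
j=2: r + 1k = 420.781882… → ⌈·⌉ = 421
j=3: r + 2k = 658.487764… → ⌈·⌉ = 659
j=4: r + 3k = 896.193647… → ⌈·⌉ = 897
j=5: r + 4k = 1133.899529… → ⌈·⌉ = 1134
j=6: r + 5k = 1371.605411… → ⌈·⌉ = 1372
j=7: r + 6k = 1609.311294… → ⌈·⌉ = 1610
j=8: r + 7k = 1847.017176… → ⌈·⌉ = 1848
j=9: r + 8k = 2084.723058… → ⌈·⌉ = 2085
j=10: r + 9k = 2322.428941… → ⌈·⌉ = 2323
j=11: r + 10k = 2560.134823… → ⌈·⌉ = 2561
j=12: r + 11k = 2797.840705… → ⌈·⌉ = 2798
j=13: r + 12k = 3035.546588… → ⌈·⌉ = 3036
j=14: r + 13k = 3273.252470… → ⌈·⌉ = 3274
j=15: r + 14k = 3510.958352… → ⌈·⌉ = 3511
j=16: r + 15k = 3748.664235… → ⌈·⌉ = 3749
j=17: r + 16k = 3986.370117… → ⌈·⌉ = 3987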